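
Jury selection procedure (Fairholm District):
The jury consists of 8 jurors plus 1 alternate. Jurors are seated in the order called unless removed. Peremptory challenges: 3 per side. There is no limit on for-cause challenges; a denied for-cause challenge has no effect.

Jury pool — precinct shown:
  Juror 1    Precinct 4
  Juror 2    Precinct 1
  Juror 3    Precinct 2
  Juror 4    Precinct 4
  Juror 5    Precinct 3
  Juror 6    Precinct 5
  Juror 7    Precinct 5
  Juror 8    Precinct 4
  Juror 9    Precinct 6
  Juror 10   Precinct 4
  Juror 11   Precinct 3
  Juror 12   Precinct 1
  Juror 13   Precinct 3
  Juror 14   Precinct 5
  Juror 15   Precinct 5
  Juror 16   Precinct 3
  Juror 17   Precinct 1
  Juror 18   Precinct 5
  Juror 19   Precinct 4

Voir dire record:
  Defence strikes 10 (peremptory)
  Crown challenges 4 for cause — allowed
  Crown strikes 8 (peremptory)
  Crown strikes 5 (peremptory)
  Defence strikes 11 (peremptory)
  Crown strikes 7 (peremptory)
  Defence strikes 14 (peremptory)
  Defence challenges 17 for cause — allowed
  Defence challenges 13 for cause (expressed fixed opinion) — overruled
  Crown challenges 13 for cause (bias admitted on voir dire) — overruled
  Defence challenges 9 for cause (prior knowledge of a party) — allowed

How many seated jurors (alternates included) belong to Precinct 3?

Removed: #4, #5, #7, #8, #9, #10, #11, #14, #17.
Seated (9 incl. alternates): #1, #2, #3, #6, #12, #13, #15, #16, #18.
Of those, in Precinct 3: #13, #16 → 2.

2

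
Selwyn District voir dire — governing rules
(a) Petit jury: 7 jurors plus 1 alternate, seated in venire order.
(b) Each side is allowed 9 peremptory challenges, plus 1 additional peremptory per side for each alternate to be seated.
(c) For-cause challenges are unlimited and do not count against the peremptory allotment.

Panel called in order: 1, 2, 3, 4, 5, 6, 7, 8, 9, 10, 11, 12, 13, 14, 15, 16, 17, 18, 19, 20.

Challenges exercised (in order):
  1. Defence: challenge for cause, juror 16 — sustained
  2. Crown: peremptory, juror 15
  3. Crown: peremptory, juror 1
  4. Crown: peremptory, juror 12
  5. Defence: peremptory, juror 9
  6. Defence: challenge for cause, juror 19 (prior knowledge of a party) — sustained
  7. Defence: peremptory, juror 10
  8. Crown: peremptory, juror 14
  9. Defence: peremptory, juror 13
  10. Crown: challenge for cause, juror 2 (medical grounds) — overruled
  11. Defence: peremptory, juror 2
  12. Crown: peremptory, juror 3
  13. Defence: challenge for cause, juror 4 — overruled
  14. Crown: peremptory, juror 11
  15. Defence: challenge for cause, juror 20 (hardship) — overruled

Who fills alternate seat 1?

Removed: #1, #2, #3, #9, #10, #11, #12, #13, #14, #15, #16, #19. (#4, #20 stay — for-cause denied.)
Seating in order: seats 1–7 → #4, #5, #6, #7, #8, #17, #18; alternates → #20.
So alternate 1 is #20.

20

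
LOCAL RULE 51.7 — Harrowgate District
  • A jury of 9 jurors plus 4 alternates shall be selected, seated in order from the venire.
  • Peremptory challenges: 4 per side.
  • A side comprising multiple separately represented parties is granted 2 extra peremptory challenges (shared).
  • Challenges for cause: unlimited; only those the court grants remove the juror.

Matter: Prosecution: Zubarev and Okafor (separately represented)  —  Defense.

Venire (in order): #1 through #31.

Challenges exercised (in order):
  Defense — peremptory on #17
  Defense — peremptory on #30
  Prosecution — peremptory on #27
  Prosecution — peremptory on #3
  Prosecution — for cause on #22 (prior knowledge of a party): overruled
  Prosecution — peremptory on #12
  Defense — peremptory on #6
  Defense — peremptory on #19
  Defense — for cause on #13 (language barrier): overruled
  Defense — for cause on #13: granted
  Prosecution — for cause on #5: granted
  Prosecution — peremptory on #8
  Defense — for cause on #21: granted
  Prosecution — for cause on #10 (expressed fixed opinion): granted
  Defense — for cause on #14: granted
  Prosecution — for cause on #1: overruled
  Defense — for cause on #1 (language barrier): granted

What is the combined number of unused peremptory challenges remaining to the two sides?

Prosecution allotment: 4 base + 2 multi-party = 6. Defense allotment: 4.
Prosecution peremptories used: #27, #3, #12, #8 — 4 (for-cause on #22, #5, #10, #1 don't count).
Defense peremptories used: #17, #30, #6, #19 — 4 (for-cause on #13, #13, #21, #14, #1 don't count).
Remaining: (6 − 4) + (4 − 4) = 2.

2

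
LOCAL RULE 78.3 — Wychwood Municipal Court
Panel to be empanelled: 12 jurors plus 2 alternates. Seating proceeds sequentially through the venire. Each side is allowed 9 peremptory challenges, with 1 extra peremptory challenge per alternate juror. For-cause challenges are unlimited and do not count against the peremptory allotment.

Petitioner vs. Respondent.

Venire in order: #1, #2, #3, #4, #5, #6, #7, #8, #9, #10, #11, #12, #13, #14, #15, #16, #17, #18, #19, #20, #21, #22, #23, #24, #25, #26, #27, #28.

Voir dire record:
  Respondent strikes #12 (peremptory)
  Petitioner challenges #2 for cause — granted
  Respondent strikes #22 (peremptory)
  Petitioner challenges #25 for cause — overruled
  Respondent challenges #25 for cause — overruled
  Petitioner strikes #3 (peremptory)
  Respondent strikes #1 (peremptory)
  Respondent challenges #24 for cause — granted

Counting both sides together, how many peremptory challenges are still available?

18

Petitioner allotment: 9 base + 1 × 2 alternates = 11. Respondent allotment: 9 base + 1 × 2 alternates = 11.
Petitioner peremptories used: #3 — 1 (for-cause on #2, #25 don't count).
Respondent peremptories used: #12, #22, #1 — 3 (for-cause on #25, #24 don't count).
Remaining: (11 − 1) + (11 − 3) = 18.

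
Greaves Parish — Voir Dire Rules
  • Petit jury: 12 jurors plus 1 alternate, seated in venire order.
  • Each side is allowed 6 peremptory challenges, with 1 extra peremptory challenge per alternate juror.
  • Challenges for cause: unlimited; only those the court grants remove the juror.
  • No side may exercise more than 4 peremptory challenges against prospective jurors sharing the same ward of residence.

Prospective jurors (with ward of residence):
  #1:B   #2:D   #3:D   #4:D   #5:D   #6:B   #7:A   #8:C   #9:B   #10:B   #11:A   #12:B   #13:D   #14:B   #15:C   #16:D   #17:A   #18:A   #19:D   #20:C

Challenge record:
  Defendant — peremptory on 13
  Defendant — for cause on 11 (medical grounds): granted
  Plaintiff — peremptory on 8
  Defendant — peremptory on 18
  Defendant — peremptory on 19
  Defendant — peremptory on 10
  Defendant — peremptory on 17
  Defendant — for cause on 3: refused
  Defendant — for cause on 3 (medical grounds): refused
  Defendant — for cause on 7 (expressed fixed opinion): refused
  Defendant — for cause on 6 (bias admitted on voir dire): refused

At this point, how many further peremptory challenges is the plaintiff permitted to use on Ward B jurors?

Plaintiff peremptories so far: #8 — 1 of 7 used, 6 left overall.
Against Ward B: none yet — per-ward cap 4 leaves 4.
Binding limit: min(6, 4) = 4.

4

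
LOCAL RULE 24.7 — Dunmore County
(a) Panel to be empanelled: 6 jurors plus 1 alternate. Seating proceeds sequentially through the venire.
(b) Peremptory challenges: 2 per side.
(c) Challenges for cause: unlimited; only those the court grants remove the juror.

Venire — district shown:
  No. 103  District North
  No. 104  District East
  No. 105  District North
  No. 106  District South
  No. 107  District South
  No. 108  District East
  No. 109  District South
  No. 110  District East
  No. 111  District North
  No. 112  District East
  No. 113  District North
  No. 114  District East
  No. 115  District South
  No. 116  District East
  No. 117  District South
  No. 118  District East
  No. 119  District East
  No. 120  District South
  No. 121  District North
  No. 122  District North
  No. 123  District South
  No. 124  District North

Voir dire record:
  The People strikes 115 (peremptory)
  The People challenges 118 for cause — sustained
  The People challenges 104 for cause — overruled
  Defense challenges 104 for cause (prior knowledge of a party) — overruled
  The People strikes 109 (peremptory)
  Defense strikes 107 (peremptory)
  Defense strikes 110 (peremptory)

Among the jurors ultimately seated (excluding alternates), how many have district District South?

Removed: #107, #109, #110, #115, #118.
Seated jurors 1–6: #103, #104, #105, #106, #108, #111 (alternates #112 not counted).
Of those, in District South: #106 → 1.

1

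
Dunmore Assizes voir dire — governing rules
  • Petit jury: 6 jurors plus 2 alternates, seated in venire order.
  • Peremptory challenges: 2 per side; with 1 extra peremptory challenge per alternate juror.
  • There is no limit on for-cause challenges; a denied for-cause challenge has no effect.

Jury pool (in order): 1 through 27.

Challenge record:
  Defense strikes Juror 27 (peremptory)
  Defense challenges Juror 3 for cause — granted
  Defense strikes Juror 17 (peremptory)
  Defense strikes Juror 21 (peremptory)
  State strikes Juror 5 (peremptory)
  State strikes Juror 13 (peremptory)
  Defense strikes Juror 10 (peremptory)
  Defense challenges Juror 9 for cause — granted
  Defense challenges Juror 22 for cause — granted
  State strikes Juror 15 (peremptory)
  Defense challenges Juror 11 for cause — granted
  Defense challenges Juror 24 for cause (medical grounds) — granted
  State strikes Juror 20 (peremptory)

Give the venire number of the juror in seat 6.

Removed: #3, #5, #9, #10, #11, #13, #15, #17, #20, #21, #22, #24, #27.
Seating in order: seats 1–6 → #1, #2, #4, #6, #7, #8; alternates → #12, #14.
So seat 6 is #8.

8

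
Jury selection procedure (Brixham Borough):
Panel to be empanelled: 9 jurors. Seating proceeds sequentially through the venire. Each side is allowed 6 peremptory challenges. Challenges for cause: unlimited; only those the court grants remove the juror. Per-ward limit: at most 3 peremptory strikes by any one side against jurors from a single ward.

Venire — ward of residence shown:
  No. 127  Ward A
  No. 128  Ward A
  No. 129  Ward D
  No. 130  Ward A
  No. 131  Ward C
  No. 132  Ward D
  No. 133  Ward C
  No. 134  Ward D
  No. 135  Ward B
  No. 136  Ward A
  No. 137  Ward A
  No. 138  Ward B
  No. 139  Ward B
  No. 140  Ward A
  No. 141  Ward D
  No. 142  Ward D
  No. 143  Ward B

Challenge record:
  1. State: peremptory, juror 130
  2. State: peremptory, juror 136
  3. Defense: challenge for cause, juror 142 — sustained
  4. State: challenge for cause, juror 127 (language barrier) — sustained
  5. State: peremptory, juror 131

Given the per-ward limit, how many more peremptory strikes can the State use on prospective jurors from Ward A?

1

State peremptories so far: #130, #136, #131 — 3 of 6 used, 3 left overall.
Against Ward A: #130, #136 — 2 used; per-ward cap 3 leaves 1.
Binding limit: min(3, 1) = 1.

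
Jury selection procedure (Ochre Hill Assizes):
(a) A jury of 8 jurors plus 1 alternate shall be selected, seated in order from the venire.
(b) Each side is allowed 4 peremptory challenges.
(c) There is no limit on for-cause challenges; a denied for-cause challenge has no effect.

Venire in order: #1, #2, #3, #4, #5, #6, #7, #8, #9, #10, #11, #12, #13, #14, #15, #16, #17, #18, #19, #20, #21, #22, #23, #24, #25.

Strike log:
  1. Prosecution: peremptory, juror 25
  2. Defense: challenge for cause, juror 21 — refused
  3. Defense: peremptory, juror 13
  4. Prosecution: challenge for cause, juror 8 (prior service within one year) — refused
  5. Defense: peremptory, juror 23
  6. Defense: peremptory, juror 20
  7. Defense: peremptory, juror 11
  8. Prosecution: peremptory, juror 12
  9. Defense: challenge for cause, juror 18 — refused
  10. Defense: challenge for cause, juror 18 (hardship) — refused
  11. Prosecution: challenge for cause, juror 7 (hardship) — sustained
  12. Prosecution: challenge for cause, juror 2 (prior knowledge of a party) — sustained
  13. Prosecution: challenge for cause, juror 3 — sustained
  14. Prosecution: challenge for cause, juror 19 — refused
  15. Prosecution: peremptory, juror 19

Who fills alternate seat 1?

15

Removed: #2, #3, #7, #11, #12, #13, #19, #20, #23, #25. (#8, #18, #21 stay — for-cause denied.)
Seating in order: seats 1–8 → #1, #4, #5, #6, #8, #9, #10, #14; alternates → #15.
So alternate 1 is #15.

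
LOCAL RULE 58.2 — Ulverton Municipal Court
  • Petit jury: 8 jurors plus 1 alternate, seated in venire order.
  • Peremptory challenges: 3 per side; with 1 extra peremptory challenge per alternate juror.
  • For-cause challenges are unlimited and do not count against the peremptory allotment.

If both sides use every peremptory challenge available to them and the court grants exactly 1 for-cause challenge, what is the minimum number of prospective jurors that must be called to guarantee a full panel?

18

Seats to fill: 8 + 1 alternates = 9.
Peremptories: 3 + 1×1 = 4 per side × 2 sides = 8.
For-cause removals: 1.
Minimum venire: 9 + 8 + 1 = 18.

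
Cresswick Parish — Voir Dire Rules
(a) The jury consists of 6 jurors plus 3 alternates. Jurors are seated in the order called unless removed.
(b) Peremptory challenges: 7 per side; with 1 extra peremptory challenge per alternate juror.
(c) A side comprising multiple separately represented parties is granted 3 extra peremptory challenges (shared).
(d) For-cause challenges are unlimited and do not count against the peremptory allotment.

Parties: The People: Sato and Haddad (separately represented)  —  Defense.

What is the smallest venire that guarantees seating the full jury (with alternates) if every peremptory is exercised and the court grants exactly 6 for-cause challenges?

Seats to fill: 6 + 3 alternates = 9.
Peremptories — The People: 7 + 1×3 + 3 = 13; Defense: 7 + 1×3 = 10; total 23.
For-cause removals: 6.
Minimum venire: 9 + 23 + 6 = 38.

38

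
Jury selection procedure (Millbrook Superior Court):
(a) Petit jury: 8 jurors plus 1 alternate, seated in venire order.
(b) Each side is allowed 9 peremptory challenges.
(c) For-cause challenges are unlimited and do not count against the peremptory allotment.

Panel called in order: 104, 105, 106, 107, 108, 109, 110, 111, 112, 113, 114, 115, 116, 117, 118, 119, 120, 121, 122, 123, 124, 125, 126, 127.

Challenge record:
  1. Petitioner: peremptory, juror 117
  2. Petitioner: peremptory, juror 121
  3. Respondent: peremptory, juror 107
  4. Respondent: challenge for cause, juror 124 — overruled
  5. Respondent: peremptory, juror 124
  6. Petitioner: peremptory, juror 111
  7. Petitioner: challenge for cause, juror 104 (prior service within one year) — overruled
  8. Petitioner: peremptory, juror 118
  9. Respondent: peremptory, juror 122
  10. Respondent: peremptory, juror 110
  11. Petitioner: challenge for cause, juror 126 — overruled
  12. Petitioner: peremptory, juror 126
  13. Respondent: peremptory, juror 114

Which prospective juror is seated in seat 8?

Removed: #107, #110, #111, #114, #117, #118, #121, #122, #124, #126. (#104 stays — for-cause denied.)
Filling seats in venire order through position 8: #104, #105, #106, #108, #109, #112, #113, #115.
So seat 8 is #115.

115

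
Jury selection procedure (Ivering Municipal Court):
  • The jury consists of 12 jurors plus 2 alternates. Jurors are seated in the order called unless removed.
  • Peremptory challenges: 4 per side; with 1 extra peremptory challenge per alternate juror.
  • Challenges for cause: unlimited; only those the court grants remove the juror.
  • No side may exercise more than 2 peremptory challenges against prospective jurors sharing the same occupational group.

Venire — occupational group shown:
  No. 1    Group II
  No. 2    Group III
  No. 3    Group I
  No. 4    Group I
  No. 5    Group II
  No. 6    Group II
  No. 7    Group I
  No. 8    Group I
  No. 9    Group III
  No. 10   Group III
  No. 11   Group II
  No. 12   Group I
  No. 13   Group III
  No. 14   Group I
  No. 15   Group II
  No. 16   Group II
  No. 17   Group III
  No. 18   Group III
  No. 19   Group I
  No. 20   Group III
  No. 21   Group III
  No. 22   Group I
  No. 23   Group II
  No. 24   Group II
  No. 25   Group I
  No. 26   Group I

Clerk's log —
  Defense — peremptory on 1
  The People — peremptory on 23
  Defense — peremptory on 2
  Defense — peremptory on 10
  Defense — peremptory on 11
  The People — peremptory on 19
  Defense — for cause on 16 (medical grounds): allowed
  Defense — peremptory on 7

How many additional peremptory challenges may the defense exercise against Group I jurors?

1

Defense peremptories so far: #1, #2, #10, #11, #7 — 5 of 6 used, 1 left overall.
Against Group I: #7 — 1 used; per-group cap 2 leaves 1.
Binding limit: min(1, 1) = 1.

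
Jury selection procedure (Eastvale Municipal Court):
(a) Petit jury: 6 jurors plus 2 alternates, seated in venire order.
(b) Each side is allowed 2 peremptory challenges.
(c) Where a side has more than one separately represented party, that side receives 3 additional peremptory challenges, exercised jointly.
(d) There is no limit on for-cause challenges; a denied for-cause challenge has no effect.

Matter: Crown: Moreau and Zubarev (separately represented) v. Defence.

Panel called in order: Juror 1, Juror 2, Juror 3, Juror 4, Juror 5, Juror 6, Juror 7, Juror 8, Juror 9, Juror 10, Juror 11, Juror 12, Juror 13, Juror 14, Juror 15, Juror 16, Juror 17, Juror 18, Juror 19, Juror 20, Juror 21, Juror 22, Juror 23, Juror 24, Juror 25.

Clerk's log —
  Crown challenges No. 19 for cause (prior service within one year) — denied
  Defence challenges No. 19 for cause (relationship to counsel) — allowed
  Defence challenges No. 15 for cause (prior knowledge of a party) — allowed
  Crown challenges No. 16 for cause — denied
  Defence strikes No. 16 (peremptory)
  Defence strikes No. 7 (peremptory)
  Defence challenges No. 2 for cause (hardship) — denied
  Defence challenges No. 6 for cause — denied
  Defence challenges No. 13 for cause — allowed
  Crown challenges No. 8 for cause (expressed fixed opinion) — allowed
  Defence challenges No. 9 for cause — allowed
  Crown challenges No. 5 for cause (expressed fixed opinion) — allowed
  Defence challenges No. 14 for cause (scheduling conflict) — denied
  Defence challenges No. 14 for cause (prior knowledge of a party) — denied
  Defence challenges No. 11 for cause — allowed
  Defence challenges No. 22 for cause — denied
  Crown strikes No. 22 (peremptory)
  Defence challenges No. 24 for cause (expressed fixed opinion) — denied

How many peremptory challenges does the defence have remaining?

Defence allotment: 2.
Defence peremptories used: #16, #7 — 2 (for-cause on #19, #15, #2, #6, #13, #9, #14, #14, #11, #22, #24 don't count).
Remaining: 2 − 2 = 0.

0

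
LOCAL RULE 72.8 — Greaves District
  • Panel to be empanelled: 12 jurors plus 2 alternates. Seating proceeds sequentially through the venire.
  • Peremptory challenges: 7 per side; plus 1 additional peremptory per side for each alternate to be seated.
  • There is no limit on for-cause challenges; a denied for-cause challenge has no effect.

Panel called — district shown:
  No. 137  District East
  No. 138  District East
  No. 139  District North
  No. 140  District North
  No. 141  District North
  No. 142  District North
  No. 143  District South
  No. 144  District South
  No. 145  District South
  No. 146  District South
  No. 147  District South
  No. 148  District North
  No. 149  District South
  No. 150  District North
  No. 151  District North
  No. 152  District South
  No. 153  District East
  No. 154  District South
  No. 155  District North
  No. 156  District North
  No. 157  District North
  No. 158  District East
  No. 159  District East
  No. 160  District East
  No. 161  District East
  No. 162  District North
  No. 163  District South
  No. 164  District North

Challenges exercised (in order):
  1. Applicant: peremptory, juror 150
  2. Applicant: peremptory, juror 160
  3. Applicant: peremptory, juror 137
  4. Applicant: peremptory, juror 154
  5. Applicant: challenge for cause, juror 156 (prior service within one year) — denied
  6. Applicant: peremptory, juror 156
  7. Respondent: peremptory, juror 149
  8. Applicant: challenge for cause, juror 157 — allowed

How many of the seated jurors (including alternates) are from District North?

6

Removed: #137, #149, #150, #154, #156, #157, #160.
Seated (14 incl. alternates): #138, #139, #140, #141, #142, #143, #144, #145, #146, #147, #148, #151, #152, #153.
Of those, in District North: #139, #140, #141, #142, #148, #151 → 6.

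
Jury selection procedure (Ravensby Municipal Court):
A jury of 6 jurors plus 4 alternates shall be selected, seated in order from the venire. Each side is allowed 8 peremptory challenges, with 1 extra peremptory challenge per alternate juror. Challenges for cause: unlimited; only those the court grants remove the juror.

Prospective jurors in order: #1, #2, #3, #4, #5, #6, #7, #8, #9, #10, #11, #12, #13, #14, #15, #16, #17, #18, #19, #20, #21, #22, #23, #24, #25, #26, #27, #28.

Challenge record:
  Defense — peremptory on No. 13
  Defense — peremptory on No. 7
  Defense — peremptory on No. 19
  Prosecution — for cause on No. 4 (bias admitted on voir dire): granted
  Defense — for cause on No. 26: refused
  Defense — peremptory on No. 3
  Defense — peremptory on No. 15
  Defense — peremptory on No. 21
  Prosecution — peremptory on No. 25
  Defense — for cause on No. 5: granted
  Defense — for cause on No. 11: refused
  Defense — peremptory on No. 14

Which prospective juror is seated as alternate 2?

Removed: #3, #4, #5, #7, #13, #14, #15, #19, #21, #25. (#11, #26 stay — for-cause denied.)
Filling seats in venire order through position 8: #1, #2, #6, #8, #9, #10, #11, #12.
So alternate 2 is #12.

12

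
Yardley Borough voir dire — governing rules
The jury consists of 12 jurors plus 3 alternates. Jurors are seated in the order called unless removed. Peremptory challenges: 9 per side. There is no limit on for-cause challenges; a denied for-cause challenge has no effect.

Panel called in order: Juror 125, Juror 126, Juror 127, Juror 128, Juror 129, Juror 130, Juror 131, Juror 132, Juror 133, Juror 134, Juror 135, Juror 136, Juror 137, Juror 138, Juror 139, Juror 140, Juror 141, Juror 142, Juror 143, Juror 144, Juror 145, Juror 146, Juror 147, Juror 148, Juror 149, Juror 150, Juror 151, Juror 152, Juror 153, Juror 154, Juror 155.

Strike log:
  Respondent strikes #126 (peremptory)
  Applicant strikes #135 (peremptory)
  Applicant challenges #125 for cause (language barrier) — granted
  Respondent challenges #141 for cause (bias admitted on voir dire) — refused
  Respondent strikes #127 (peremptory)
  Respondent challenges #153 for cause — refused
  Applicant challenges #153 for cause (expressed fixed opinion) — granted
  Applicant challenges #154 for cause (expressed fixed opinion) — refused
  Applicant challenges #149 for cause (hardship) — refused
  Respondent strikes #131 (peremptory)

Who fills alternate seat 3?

144

Removed: #125, #126, #127, #131, #135, #153. (#141, #149, #154 stay — for-cause denied.)
Filling seats in venire order through position 15: #128, #129, #130, #132, #133, #134, #136, #137, #138, #139, #140, #141, #142, #143, #144.
So alternate 3 is #144.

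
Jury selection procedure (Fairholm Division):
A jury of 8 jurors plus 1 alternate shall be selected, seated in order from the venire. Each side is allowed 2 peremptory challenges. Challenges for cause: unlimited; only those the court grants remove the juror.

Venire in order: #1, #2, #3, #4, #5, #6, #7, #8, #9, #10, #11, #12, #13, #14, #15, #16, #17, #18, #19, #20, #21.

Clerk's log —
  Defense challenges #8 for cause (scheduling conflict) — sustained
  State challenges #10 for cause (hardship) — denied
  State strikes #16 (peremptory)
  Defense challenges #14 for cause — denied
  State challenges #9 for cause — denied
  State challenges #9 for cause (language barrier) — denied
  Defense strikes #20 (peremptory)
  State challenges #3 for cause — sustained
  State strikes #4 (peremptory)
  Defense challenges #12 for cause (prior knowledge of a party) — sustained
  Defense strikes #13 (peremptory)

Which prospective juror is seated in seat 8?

11

Removed: #3, #4, #8, #12, #13, #16, #20. (#9, #10, #14 stay — for-cause denied.)
Seating in order: seats 1–8 → #1, #2, #5, #6, #7, #9, #10, #11; alternates → #14.
So seat 8 is #11.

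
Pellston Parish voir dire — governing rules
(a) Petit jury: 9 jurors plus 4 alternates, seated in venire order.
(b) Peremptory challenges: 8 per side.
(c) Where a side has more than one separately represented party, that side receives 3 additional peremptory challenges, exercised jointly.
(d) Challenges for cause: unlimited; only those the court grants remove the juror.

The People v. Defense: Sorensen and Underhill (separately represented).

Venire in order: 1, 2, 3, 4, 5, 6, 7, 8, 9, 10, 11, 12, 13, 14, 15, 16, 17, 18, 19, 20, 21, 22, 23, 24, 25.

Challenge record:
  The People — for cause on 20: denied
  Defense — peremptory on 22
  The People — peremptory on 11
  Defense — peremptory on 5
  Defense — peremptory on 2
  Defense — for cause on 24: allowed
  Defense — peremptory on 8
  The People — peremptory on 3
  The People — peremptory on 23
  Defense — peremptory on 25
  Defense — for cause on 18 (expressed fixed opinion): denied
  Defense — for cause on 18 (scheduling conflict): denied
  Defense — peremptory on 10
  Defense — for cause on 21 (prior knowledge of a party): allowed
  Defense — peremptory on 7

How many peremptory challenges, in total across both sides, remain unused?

The People allotment: 8. Defense allotment: 8 base + 3 multi-party = 11.
The People peremptories used: #11, #3, #23 — 3 (the for-cause on #20 doesn't count).
Defense peremptories used: #22, #5, #2, #8, #25, #10, #7 — 7 (for-cause on #24, #18, #18, #21 don't count).
Remaining: (8 − 3) + (11 − 7) = 9.

9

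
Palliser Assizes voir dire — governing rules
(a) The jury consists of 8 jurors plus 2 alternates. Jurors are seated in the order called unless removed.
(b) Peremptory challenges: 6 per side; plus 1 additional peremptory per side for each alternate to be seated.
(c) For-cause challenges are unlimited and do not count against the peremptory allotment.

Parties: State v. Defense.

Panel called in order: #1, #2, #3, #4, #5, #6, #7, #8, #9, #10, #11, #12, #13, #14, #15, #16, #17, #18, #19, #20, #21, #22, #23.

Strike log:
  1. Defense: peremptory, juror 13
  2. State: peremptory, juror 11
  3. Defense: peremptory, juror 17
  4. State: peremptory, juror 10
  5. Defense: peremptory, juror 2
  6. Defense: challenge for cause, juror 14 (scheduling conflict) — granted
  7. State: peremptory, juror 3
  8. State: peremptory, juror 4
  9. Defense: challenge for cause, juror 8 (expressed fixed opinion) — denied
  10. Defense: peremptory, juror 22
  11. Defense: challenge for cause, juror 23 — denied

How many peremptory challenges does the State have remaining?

State allotment: 6 base + 1 × 2 alternates = 8.
State peremptories used: #11, #10, #3, #4 — 4.
Remaining: 8 − 4 = 4.

4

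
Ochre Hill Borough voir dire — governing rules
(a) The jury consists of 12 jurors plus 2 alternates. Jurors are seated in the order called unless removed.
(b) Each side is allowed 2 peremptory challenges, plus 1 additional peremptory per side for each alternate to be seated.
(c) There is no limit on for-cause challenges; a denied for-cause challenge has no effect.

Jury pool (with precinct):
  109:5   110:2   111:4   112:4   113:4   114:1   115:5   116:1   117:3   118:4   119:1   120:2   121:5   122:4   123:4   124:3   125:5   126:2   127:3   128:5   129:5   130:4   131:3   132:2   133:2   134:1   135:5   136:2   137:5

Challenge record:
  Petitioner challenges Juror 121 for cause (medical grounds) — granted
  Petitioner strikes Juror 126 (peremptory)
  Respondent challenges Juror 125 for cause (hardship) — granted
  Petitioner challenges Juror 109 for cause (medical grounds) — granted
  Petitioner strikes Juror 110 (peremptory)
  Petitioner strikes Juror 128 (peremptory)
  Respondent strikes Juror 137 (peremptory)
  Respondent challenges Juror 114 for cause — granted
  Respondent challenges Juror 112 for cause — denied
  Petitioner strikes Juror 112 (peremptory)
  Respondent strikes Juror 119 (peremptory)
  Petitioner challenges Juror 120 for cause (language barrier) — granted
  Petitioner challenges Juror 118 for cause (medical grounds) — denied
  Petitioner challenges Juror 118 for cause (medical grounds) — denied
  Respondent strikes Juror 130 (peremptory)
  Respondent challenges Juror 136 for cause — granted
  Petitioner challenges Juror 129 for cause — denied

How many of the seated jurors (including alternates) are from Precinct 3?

Removed: #109, #110, #112, #114, #119, #120, #121, #125, #126, #128, #130, #136, #137.
Seated (14 incl. alternates): #111, #113, #115, #116, #117, #118, #122, #123, #124, #127, #129, #131, #132, #133.
Of those, in Precinct 3: #117, #124, #127, #131 → 4.

4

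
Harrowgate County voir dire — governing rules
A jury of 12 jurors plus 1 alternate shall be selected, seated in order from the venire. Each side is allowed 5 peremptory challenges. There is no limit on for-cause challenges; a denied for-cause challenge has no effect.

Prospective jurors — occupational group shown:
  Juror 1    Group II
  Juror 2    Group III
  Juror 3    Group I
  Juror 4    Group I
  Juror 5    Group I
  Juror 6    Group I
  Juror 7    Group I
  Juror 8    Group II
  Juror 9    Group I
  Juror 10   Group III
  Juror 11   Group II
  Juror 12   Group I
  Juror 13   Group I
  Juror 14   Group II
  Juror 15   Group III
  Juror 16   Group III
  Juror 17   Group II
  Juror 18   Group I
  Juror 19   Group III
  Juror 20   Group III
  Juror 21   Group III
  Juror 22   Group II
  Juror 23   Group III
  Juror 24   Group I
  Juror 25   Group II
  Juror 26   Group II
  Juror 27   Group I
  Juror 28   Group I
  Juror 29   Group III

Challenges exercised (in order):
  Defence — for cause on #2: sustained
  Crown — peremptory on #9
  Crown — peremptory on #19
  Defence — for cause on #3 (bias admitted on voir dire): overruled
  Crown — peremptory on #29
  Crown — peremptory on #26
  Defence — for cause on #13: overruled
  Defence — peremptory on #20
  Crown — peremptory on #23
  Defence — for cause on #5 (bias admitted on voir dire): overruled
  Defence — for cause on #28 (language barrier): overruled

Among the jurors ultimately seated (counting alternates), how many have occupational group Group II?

4

Removed: #2, #9, #19, #20, #23, #26, #29.
Seated (13 incl. alternates): #1, #3, #4, #5, #6, #7, #8, #10, #11, #12, #13, #14, #15.
Of those, in Group II: #1, #8, #11, #14 → 4.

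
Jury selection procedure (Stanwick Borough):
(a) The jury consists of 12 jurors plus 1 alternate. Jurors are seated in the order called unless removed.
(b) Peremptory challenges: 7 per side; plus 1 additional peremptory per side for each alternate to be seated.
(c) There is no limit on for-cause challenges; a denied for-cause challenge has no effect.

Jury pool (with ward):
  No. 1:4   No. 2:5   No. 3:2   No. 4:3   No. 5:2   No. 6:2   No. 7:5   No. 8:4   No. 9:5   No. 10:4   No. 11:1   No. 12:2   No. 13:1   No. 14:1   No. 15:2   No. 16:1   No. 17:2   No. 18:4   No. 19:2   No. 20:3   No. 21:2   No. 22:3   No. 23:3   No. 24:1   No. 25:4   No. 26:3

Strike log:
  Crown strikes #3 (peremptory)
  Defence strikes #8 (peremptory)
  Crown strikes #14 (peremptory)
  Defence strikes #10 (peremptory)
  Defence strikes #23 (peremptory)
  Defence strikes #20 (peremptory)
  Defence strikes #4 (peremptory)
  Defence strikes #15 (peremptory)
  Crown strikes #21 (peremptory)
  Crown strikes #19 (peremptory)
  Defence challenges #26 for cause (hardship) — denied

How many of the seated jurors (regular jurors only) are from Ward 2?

Removed: #3, #4, #8, #10, #14, #15, #19, #20, #21, #23.
Seated jurors 1–12: #1, #2, #5, #6, #7, #9, #11, #12, #13, #16, #17, #18 (alternates #22 not counted).
Of those, in Ward 2: #5, #6, #12, #17 → 4.

4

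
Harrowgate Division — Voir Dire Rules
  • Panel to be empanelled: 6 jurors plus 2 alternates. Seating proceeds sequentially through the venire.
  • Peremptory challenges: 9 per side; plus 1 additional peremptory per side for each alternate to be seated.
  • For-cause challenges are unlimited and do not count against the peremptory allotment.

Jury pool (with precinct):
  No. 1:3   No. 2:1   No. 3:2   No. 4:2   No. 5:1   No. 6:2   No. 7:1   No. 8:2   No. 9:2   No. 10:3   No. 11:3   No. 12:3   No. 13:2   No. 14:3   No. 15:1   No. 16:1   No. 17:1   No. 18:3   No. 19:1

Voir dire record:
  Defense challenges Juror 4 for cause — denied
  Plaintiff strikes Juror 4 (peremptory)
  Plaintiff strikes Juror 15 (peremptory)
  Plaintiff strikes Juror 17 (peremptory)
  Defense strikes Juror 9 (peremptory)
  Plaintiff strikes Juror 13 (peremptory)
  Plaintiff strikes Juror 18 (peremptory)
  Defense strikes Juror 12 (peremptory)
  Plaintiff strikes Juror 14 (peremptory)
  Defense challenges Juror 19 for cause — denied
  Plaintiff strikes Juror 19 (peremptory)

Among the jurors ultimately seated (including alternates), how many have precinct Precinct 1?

Removed: #4, #9, #12, #13, #14, #15, #17, #18, #19.
Seated (8 incl. alternates): #1, #2, #3, #5, #6, #7, #8, #10.
Of those, in Precinct 1: #2, #5, #7 → 3.

3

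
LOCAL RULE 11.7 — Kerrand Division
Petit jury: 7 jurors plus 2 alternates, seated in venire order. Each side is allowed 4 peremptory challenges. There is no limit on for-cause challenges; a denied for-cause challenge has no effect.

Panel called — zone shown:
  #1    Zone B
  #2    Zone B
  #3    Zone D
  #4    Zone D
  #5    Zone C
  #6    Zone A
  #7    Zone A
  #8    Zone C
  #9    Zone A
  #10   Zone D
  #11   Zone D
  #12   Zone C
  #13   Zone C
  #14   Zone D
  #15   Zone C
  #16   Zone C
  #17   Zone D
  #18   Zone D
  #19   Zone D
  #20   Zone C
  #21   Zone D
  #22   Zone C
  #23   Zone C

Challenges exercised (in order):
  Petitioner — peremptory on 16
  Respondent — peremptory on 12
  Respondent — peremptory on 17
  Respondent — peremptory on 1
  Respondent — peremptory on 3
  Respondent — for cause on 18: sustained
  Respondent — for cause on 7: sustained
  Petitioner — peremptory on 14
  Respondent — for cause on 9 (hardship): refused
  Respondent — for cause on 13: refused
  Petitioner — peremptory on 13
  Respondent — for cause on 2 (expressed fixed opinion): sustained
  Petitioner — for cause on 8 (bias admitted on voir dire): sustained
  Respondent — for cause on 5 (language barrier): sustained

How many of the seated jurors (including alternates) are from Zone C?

2

Removed: #1, #2, #3, #5, #7, #8, #12, #13, #14, #16, #17, #18.
Seated (9 incl. alternates): #4, #6, #9, #10, #11, #15, #19, #20, #21.
Of those, in Zone C: #15, #20 → 2.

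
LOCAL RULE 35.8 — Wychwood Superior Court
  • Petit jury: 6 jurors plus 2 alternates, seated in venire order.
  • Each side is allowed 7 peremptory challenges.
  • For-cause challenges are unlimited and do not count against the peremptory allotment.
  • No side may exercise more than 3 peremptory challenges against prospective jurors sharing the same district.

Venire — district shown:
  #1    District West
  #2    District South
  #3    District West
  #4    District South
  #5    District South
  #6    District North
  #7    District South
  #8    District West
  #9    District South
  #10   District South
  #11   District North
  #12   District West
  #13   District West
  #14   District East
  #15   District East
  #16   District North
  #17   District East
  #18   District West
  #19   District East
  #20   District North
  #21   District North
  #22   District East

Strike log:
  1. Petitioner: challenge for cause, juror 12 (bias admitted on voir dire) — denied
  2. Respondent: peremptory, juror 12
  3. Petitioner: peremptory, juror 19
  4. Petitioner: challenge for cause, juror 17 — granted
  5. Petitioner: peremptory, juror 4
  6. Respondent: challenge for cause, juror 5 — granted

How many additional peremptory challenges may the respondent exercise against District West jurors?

Respondent peremptories so far: #12 — 1 of 7 used, 6 left overall.
Against District West: #12 — 1 used; per-district cap 3 leaves 2.
Binding limit: min(6, 2) = 2.

2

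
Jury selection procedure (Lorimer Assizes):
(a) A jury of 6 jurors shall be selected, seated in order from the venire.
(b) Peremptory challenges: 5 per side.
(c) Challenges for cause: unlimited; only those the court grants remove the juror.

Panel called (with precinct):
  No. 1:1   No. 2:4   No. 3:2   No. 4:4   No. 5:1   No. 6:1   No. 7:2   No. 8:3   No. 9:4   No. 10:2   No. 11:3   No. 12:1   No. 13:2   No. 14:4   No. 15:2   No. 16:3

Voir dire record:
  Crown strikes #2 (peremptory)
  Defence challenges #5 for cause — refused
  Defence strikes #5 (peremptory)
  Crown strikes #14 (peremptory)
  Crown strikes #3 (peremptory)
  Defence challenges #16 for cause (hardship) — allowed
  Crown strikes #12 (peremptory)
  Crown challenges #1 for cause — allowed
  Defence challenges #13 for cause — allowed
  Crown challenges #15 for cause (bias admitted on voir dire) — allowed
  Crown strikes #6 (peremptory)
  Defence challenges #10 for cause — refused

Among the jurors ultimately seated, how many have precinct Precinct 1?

0

Removed: #1, #2, #3, #5, #6, #12, #13, #14, #15, #16.
Seated jurors 1–6: #4, #7, #8, #9, #10, #11.
None of those are in Precinct 1 → 0.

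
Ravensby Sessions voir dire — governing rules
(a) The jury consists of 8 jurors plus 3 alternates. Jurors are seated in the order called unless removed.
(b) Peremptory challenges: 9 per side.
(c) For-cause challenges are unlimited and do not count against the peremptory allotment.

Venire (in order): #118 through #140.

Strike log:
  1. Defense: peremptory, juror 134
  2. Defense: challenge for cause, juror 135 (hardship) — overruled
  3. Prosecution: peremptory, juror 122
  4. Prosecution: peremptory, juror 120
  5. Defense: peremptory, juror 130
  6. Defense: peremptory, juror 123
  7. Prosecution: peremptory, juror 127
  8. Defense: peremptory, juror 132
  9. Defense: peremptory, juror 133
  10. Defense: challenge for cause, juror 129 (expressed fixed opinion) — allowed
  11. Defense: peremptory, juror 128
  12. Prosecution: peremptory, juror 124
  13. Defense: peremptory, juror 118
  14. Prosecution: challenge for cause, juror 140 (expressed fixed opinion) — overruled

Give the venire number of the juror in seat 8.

137

Removed: #118, #120, #122, #123, #124, #127, #128, #129, #130, #132, #133, #134. (#135, #140 stay — for-cause denied.)
Seating in order: seats 1–8 → #119, #121, #125, #126, #131, #135, #136, #137; alternates → #138, #139, #140.
So seat 8 is #137.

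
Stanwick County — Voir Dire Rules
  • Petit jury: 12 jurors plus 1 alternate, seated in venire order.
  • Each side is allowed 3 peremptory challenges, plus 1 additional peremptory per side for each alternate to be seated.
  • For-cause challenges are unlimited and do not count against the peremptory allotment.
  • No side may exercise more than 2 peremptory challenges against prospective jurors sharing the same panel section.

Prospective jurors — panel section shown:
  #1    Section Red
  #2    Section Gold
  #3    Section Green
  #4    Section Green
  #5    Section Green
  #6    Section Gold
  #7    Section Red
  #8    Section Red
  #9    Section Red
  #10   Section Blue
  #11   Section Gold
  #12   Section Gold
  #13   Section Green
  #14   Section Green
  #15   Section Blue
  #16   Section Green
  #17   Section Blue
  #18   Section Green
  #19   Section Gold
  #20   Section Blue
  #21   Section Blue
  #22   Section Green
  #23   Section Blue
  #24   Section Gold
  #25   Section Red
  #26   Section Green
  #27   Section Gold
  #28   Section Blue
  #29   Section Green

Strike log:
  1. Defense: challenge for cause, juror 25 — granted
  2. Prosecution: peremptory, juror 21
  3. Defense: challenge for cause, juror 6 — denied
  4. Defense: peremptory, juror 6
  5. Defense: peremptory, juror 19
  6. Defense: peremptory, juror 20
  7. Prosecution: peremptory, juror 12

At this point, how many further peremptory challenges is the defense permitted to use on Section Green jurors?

1

Defense peremptories so far: #6, #19, #20 — 3 of 4 used, 1 left overall.
Against Section Green: none yet — per-section cap 2 leaves 2.
Binding limit: min(1, 2) = 1.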